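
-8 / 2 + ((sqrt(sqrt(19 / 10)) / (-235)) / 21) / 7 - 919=-923 - 10^(3 / 4) * 19^(1 / 4) / 345450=-923.00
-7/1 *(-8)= 56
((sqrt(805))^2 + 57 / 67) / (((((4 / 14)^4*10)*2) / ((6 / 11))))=48613047 / 14740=3298.04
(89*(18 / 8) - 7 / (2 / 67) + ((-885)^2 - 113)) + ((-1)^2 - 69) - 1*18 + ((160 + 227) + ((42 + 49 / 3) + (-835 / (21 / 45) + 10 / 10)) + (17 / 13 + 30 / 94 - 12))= 40116810497 / 51324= 781638.42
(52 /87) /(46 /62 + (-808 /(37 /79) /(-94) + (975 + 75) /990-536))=-7708987 /6653220658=-0.00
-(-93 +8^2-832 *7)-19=5834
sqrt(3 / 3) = 1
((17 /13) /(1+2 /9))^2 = 23409 /20449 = 1.14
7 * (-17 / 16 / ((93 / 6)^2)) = -119 / 3844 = -0.03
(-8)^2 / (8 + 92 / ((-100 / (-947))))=1600 / 21981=0.07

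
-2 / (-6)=1 / 3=0.33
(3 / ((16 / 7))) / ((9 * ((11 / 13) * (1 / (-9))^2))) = 2457 / 176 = 13.96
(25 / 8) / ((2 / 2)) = 25 / 8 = 3.12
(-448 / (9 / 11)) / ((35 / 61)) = -42944 / 45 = -954.31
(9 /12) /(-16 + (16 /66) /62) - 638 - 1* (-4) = -41502173 /65456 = -634.05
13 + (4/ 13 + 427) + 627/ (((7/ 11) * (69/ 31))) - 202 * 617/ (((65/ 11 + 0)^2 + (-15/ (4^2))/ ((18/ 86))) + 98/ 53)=-8847308682937/ 2971697911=-2977.19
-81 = -81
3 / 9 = 1 / 3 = 0.33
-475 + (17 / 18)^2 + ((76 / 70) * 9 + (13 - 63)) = -514.34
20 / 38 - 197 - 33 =-4360 / 19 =-229.47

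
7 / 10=0.70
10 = 10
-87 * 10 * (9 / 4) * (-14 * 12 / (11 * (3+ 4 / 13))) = 4275180 / 473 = 9038.44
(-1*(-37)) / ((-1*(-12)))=37 / 12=3.08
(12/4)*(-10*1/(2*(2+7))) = -5/3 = -1.67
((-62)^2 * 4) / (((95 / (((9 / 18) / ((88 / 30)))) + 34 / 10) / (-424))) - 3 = -97816593 / 8411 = -11629.60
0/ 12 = 0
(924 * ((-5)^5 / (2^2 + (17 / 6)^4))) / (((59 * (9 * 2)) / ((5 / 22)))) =-9450000 / 1046719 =-9.03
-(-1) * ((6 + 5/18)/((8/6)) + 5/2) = 173/24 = 7.21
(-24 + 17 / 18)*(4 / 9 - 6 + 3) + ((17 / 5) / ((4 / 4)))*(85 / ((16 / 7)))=185.36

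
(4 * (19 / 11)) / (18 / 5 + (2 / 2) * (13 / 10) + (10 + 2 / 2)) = 760 / 1749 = 0.43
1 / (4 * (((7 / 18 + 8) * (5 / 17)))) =0.10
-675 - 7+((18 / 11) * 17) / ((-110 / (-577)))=-324329 / 605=-536.08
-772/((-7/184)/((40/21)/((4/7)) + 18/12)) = 98080.76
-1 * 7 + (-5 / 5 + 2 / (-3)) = -26 / 3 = -8.67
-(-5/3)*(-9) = -15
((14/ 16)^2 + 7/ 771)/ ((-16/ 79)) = -3019933/ 789504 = -3.83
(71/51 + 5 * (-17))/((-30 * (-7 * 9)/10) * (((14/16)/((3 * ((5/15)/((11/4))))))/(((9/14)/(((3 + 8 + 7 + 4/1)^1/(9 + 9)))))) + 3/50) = -131200/1356923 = -0.10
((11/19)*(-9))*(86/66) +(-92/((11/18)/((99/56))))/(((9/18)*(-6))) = 10896/133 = 81.92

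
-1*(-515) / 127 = 515 / 127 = 4.06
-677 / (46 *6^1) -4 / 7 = -5843 / 1932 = -3.02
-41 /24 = -1.71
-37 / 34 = -1.09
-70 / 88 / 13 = -35 / 572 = -0.06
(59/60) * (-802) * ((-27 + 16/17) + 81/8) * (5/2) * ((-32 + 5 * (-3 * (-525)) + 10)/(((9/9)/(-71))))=-28585726997839/1632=-17515764091.81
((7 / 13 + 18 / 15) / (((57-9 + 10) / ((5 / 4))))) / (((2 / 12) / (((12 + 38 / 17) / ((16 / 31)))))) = 1271589 / 205088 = 6.20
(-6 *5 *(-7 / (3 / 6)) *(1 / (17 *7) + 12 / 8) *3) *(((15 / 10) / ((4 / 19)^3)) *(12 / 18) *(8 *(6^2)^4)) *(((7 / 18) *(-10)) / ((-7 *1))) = 25849090785600 / 17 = 1520534752094.12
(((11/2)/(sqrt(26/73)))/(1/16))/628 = 11 * sqrt(1898)/2041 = 0.23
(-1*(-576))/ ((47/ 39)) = 22464/ 47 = 477.96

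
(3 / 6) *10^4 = 5000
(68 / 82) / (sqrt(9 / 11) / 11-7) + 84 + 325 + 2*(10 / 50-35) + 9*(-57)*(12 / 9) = -460821392 / 1336805-561*sqrt(11) / 1336805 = -344.72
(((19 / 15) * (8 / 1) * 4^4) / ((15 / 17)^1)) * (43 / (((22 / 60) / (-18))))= -341336064 / 55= -6206110.25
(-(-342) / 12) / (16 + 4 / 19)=1083 / 616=1.76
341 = 341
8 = 8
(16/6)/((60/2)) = 4/45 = 0.09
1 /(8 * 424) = 1 /3392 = 0.00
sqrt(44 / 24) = sqrt(66) / 6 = 1.35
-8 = -8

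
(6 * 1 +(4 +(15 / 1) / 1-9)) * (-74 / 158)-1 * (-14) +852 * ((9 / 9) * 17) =1144750 / 79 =14490.51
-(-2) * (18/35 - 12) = -804/35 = -22.97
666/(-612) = -37/34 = -1.09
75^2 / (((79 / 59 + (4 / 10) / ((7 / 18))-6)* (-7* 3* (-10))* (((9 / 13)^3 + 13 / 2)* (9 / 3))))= -6231875 / 17320963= -0.36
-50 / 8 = -25 / 4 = -6.25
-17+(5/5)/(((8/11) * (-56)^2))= -426485/25088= -17.00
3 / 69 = 1 / 23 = 0.04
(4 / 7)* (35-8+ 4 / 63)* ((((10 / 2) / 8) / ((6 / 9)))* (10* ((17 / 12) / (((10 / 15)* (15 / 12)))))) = 144925 / 588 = 246.47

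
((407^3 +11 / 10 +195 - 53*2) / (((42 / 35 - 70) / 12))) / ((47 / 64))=-32361231888 / 2021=-16012484.85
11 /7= 1.57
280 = 280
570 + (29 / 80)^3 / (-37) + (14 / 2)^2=11726311611 / 18944000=619.00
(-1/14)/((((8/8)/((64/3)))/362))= -11584/21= -551.62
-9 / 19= -0.47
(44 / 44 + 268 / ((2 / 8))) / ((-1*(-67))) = 1073 / 67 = 16.01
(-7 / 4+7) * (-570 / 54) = -665 / 12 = -55.42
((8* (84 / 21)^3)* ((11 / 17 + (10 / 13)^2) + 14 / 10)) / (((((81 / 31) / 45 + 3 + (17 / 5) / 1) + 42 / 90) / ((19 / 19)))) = 451233024 / 2312765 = 195.11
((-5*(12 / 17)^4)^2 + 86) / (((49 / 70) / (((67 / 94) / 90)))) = 0.99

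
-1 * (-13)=13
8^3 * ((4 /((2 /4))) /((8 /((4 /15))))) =2048 /15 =136.53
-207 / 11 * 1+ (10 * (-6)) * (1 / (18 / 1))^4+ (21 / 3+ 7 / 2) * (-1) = -2821285 / 96228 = -29.32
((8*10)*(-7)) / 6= -280 / 3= -93.33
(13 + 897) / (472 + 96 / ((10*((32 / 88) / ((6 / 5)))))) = 11375 / 6296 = 1.81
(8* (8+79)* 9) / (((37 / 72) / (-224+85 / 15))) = -2661353.51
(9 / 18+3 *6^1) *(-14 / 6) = -259 / 6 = -43.17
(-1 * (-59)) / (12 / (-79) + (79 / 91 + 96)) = 424151 / 695293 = 0.61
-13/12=-1.08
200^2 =40000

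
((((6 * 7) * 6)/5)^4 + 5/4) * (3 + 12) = 48393105567/500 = 96786211.13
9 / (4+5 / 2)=18 / 13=1.38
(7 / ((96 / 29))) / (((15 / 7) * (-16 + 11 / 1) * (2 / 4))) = -0.39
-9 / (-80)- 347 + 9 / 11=-346.07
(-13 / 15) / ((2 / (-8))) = 52 / 15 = 3.47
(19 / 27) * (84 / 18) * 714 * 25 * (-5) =-7913500 / 27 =-293092.59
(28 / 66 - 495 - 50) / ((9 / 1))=-17971 / 297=-60.51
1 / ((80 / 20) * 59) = 1 / 236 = 0.00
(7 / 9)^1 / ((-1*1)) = -7 / 9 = -0.78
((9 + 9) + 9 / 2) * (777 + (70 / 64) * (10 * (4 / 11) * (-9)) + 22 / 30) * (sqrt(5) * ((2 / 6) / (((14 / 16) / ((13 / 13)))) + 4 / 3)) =4407111 * sqrt(5) / 154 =63990.91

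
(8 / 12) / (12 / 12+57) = 1 / 87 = 0.01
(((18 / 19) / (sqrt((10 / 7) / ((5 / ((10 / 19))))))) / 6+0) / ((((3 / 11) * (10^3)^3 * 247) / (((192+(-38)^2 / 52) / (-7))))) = -31427 * sqrt(665) / 4270630000000000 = -0.00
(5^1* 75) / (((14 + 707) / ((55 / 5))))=4125 / 721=5.72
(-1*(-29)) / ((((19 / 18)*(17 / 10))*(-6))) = -870 / 323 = -2.69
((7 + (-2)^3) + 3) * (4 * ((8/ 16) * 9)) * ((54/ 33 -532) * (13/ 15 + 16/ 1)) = -1610184/ 5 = -322036.80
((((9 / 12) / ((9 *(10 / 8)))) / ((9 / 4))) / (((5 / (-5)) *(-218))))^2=4 / 216531225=0.00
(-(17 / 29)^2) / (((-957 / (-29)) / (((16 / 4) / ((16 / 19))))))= -0.05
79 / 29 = 2.72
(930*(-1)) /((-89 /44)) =40920 /89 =459.78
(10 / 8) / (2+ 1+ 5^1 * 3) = 5 / 72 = 0.07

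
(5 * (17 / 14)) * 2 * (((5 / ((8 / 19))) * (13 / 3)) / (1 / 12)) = 7498.21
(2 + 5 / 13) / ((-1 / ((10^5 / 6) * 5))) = -7750000 / 39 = -198717.95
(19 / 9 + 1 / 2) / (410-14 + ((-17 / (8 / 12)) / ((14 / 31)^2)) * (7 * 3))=-1316 / 1123713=-0.00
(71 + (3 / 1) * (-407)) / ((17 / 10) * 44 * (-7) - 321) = 5750 / 4223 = 1.36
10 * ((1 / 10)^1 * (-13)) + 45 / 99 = -138 / 11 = -12.55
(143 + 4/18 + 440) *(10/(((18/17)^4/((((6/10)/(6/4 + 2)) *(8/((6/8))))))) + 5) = 4712567947/413343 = 11401.11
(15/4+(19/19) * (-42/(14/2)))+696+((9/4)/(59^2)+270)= 3354816/3481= 963.75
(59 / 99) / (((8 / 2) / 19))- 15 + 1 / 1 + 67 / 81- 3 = -47551 / 3564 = -13.34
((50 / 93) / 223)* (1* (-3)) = -50 / 6913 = -0.01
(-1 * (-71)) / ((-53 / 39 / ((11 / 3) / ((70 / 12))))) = -60918 / 1855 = -32.84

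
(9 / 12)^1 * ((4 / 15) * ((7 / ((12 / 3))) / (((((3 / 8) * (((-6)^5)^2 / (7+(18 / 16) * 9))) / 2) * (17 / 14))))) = 6713 / 15418874880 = 0.00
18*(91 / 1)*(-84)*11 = -1513512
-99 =-99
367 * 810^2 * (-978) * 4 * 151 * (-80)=11378941964352000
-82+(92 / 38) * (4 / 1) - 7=-79.32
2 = 2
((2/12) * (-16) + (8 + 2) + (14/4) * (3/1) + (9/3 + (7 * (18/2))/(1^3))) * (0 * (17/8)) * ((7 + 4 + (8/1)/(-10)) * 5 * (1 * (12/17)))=0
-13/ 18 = -0.72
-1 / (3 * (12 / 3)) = -1 / 12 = -0.08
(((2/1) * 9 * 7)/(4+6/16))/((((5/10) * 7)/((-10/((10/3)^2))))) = -1296/175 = -7.41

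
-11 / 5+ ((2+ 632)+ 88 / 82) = 129739 / 205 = 632.87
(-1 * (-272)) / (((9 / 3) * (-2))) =-45.33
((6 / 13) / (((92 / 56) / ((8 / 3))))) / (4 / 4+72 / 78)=224 / 575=0.39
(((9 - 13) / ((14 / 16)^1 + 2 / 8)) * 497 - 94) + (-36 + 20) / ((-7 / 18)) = -114658 / 63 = -1819.97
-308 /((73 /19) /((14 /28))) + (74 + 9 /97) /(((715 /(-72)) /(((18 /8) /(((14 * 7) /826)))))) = -6435143368 /35440405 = -181.58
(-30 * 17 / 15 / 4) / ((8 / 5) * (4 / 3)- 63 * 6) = 255 / 11276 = 0.02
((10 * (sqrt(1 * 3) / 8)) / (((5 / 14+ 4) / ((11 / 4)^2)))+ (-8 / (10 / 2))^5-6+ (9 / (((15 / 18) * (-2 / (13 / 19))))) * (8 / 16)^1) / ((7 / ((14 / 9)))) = -2177059 / 534375+ 4235 * sqrt(3) / 8784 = -3.24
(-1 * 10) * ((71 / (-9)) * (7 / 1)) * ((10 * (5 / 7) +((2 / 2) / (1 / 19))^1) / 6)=21655 / 9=2406.11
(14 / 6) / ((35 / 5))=1 / 3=0.33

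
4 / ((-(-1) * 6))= 2 / 3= 0.67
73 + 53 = 126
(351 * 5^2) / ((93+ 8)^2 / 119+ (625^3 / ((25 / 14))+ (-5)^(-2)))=26105625 / 406738536394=0.00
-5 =-5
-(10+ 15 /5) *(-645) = 8385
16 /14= 8 /7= 1.14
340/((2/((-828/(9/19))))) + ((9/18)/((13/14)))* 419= -3860147/13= -296934.38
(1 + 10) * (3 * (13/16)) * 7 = 3003/16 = 187.69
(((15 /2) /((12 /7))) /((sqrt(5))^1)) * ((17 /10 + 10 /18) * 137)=194677 * sqrt(5) /720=604.60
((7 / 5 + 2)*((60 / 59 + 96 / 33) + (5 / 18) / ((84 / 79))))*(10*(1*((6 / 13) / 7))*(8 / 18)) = 139703654 / 33486453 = 4.17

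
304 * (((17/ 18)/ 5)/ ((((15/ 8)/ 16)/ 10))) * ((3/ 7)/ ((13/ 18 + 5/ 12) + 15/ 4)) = 165376/ 385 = 429.55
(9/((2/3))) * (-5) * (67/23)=-9045/46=-196.63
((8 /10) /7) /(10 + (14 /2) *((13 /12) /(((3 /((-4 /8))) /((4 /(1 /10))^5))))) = -18 /20383998425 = -0.00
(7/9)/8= 7/72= 0.10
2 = 2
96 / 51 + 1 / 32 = 1041 / 544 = 1.91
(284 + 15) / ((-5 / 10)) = -598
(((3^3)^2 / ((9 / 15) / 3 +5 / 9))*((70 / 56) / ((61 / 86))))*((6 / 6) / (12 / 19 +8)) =134008425 / 680272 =196.99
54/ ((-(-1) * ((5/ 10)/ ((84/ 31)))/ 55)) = 498960/ 31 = 16095.48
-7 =-7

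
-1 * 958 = -958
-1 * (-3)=3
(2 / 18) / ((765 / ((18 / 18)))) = 1 / 6885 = 0.00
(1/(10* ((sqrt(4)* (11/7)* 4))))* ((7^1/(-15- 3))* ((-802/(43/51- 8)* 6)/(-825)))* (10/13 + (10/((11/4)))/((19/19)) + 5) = 89854877/3789357000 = 0.02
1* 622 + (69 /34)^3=24775597 /39304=630.36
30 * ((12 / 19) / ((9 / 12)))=480 / 19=25.26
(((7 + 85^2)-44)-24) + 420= 7584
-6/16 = -3/8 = -0.38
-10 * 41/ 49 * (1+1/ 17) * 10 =-88.60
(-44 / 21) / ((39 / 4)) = -176 / 819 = -0.21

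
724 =724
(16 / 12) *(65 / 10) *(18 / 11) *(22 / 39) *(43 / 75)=344 / 75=4.59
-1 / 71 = -0.01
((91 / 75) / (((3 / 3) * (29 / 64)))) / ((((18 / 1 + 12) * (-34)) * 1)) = -1456 / 554625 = -0.00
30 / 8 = 15 / 4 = 3.75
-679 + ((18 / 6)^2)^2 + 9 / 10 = -5971 / 10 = -597.10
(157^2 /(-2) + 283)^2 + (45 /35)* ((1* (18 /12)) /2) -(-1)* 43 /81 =144997723.75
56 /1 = 56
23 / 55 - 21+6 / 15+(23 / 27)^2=-156019 / 8019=-19.46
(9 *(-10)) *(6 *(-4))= 2160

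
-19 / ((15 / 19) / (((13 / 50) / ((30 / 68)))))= -79781 / 5625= -14.18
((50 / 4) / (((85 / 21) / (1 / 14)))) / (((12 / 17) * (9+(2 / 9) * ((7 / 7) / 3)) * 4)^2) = 0.00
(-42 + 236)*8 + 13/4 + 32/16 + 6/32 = 24919/16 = 1557.44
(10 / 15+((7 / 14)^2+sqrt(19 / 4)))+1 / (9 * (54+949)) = 33103 / 36108+sqrt(19) / 2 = 3.10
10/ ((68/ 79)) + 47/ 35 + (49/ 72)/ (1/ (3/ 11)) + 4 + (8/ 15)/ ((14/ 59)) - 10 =1475567/ 157080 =9.39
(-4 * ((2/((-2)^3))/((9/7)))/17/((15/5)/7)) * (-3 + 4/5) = -539/2295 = -0.23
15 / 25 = 3 / 5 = 0.60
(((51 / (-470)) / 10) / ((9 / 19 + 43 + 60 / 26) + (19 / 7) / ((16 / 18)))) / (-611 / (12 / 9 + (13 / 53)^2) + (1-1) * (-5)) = 53101846 / 104785978482125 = 0.00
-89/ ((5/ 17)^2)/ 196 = -25721/ 4900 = -5.25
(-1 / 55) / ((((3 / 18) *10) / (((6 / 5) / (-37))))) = 18 / 50875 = 0.00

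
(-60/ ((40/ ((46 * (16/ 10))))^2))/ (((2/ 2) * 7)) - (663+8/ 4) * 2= -1359.02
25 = 25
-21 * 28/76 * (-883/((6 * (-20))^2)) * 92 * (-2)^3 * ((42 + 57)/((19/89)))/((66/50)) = -88567549/722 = -122669.74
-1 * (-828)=828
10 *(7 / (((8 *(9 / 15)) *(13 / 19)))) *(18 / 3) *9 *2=29925 / 13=2301.92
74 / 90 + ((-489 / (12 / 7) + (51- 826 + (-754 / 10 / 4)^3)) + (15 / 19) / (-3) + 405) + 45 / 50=-10057016243 / 1368000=-7351.62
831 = 831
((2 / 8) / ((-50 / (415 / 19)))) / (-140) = 0.00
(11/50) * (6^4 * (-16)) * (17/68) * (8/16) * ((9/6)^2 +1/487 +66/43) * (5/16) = -282633219/418820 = -674.83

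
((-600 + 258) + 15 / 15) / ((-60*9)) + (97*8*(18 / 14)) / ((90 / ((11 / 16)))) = 7799 / 945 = 8.25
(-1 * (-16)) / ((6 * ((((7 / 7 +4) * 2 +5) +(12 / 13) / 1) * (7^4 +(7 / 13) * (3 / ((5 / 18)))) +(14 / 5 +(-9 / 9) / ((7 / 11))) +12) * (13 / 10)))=0.00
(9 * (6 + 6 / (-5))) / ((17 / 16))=3456 / 85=40.66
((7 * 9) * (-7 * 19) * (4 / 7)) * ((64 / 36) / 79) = -8512 / 79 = -107.75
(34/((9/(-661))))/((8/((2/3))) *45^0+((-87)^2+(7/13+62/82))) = -11978642/36372267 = -0.33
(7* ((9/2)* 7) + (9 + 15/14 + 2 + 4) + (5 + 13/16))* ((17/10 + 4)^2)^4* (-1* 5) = -3024967328119491147/2240000000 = -1350431842.91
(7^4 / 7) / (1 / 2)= 686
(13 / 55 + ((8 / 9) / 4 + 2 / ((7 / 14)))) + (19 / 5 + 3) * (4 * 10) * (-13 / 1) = -1748113 / 495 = -3531.54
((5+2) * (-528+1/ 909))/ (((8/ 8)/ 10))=-33596570/ 909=-36959.92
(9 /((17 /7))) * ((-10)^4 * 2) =1260000 /17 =74117.65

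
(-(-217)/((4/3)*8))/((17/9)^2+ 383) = 52731/1001984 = 0.05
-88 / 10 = -44 / 5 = -8.80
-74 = -74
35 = 35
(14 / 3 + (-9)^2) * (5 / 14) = 1285 / 42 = 30.60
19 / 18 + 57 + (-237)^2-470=1003627 / 18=55757.06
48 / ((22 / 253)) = 552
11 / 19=0.58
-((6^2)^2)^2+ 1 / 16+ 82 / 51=-1370565293 / 816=-1679614.33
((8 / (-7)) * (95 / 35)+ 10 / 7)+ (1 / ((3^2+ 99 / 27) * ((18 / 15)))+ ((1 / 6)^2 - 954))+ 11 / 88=-64046053 / 67032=-955.45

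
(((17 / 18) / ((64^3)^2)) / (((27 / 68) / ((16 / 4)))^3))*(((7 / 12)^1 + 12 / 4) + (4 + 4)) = 11609419 / 71328803586048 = 0.00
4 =4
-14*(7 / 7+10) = -154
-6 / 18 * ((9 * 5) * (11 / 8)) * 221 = -36465 / 8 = -4558.12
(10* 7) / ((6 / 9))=105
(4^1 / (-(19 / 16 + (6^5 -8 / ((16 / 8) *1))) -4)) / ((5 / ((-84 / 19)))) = 5376 / 11821325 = 0.00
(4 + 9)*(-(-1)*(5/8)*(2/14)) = 1.16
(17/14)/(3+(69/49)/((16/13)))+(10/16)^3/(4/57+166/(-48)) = 4732309/21417408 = 0.22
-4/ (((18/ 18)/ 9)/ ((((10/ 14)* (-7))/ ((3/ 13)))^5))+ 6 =4641162662/ 27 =171894913.41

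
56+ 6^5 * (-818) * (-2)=12721592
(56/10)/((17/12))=336/85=3.95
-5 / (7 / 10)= -50 / 7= -7.14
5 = 5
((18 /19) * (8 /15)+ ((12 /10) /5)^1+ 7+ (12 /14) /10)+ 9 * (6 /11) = 465968 /36575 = 12.74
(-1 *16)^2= 256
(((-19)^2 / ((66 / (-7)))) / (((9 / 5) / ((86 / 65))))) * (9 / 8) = -108661 / 3432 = -31.66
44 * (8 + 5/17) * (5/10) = 3102/17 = 182.47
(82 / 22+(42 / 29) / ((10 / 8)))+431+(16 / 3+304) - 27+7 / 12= 13757881 / 19140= 718.80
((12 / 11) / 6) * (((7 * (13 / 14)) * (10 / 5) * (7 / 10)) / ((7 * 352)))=13 / 19360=0.00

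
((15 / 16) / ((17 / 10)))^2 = 5625 / 18496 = 0.30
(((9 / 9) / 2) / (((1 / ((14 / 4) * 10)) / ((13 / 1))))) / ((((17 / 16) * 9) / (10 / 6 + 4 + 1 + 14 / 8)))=91910 / 459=200.24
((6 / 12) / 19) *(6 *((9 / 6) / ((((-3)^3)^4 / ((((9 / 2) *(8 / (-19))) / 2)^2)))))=2 / 5000211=0.00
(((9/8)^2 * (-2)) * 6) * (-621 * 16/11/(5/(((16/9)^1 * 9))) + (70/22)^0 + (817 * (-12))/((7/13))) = 1973720601/6160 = 320409.19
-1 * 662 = -662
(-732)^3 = -392223168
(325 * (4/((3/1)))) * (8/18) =5200/27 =192.59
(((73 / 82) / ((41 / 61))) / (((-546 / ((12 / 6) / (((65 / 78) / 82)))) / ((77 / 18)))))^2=2399334289 / 575280225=4.17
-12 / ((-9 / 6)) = 8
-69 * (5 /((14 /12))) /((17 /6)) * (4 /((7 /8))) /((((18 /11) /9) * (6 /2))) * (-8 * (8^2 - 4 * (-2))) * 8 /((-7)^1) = -3357573120 /5831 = -575814.29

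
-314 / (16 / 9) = -1413 / 8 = -176.62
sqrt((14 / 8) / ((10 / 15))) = sqrt(42) / 4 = 1.62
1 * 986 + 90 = 1076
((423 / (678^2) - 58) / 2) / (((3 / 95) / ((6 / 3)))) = -281424295 / 153228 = -1836.64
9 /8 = 1.12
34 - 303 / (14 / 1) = 173 / 14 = 12.36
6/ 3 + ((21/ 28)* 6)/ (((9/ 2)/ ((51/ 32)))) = 115/ 32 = 3.59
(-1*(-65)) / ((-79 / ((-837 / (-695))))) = -10881 / 10981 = -0.99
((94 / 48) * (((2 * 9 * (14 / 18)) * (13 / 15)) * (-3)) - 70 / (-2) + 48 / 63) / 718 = -4973 / 100520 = -0.05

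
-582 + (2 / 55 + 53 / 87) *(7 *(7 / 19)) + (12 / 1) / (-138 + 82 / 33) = -58995987527 / 101642970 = -580.42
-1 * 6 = -6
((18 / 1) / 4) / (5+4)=1 / 2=0.50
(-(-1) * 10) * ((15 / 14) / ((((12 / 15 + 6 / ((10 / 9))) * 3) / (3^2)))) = 1125 / 217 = 5.18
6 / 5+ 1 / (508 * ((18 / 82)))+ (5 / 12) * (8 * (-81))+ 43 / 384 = -196544101 / 731520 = -268.68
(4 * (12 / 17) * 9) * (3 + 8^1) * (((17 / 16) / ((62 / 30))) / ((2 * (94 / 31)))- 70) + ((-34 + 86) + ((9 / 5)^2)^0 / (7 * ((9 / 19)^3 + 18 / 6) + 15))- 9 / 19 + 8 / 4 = -298273735331225 / 15304087548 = -19489.81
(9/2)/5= 9/10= 0.90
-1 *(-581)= 581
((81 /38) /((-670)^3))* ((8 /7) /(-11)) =81 /110004067250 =0.00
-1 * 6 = -6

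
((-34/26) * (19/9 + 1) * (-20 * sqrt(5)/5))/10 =952 * sqrt(5)/585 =3.64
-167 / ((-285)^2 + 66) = -167 / 81291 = -0.00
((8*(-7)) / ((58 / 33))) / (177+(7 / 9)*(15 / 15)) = -2079 / 11600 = -0.18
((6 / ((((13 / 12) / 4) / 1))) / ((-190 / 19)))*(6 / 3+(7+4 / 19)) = -5040 / 247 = -20.40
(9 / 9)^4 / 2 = 1 / 2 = 0.50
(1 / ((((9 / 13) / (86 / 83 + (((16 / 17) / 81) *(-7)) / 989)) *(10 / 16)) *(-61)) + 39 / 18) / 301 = 1320178146209 / 186787222509510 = 0.01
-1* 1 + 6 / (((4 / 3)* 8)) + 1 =9 / 16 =0.56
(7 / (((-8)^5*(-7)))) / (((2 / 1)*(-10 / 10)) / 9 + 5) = 0.00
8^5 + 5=32773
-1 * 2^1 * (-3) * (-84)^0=6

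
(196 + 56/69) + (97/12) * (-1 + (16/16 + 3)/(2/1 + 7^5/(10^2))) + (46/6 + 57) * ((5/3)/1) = 154741287/521548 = 296.70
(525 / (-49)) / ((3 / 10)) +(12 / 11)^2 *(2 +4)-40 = -58082 / 847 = -68.57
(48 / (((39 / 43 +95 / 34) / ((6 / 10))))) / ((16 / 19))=250002 / 27055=9.24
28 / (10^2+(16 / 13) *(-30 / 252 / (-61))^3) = 382576929462 / 1366346176775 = 0.28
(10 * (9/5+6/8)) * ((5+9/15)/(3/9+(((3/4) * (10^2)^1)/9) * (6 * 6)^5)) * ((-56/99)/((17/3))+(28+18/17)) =682332/83140992055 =0.00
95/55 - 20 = -18.27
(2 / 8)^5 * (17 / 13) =17 / 13312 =0.00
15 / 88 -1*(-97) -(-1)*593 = 60735 / 88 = 690.17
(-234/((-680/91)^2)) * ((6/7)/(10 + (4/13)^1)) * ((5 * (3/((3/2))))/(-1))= 5398029/1549040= 3.48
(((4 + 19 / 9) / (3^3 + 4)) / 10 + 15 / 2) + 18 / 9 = 2656 / 279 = 9.52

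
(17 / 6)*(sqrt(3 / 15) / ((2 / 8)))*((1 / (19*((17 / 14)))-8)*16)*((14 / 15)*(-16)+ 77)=-805952*sqrt(5) / 45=-40048.08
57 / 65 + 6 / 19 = 1473 / 1235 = 1.19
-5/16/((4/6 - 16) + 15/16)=15/691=0.02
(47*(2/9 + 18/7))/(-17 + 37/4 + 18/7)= -33088/1305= -25.35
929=929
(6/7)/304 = 3/1064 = 0.00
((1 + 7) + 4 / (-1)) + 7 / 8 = 39 / 8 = 4.88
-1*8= -8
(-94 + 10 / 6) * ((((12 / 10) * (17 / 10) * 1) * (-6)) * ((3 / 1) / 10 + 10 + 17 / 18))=12708.02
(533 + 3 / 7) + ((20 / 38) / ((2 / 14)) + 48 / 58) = 2074836 / 3857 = 537.94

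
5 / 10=1 / 2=0.50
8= 8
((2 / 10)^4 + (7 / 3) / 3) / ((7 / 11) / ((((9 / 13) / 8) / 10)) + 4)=12056 / 1199375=0.01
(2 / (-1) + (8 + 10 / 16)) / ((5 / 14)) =371 / 20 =18.55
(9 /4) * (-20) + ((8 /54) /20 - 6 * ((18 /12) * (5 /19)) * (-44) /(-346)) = -20098888 /443745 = -45.29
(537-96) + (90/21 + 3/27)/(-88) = 2444627/5544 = 440.95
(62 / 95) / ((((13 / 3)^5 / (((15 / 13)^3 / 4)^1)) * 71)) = 5084775 / 2200841485258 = 0.00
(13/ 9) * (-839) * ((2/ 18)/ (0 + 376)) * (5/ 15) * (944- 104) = -381745/ 3807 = -100.27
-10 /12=-5 /6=-0.83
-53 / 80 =-0.66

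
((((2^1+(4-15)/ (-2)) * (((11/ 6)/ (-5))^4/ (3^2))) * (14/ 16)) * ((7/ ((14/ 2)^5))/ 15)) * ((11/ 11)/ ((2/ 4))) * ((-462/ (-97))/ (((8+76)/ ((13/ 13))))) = 161051/ 3880729440000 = 0.00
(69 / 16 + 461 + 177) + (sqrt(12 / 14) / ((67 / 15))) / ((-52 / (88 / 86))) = 10277 / 16 - 165*sqrt(42) / 262171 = 642.31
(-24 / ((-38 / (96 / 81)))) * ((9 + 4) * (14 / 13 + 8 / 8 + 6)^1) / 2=2240 / 57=39.30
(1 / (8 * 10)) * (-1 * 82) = -41 / 40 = -1.02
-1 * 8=-8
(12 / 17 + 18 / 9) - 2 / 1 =12 / 17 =0.71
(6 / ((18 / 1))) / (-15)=-1 / 45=-0.02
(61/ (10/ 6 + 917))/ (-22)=-183/ 60632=-0.00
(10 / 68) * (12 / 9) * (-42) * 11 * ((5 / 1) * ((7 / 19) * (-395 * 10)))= 212905000 / 323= 659148.61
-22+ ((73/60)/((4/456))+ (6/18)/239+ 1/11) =9211409/78870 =116.79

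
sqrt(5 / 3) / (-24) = -sqrt(15) / 72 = -0.05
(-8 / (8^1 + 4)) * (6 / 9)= -4 / 9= -0.44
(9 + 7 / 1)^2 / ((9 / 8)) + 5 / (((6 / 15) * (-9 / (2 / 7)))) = 227.16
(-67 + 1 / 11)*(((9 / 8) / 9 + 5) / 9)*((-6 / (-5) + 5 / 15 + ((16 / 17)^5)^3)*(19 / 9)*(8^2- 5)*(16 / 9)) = -5624095974702741432338850368 / 344306556750858192661005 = -16334.56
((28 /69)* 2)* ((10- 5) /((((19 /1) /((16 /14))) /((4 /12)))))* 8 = 2560 /3933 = 0.65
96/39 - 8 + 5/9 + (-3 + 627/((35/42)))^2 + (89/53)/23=2002410697007/3565575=561595.45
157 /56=2.80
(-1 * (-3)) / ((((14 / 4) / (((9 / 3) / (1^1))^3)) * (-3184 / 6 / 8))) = -486 / 1393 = -0.35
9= 9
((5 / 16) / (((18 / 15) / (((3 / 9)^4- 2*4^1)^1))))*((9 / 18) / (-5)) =3235 / 15552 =0.21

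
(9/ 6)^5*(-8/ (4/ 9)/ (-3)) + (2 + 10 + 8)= 1049/ 16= 65.56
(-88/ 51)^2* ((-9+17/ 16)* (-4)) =245872/ 2601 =94.53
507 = 507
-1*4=-4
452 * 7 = 3164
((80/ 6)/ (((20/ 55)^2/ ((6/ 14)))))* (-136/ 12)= -10285/ 21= -489.76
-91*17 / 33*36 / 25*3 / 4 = -13923 / 275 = -50.63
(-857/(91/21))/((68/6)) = -17.45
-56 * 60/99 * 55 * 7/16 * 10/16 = -6125/12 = -510.42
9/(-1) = -9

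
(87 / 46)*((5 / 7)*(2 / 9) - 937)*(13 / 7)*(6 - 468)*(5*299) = 15909405655 / 7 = 2272772236.43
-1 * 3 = -3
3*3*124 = 1116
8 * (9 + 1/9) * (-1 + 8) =4592/9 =510.22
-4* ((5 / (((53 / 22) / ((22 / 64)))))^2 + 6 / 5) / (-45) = 0.15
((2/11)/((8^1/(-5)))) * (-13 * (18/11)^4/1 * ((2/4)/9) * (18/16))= 426465/644204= 0.66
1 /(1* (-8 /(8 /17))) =-1 /17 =-0.06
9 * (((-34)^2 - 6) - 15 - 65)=9630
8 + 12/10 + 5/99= 4579/495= 9.25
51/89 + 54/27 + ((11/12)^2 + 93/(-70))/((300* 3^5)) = 84138044971/32700024000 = 2.57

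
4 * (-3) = -12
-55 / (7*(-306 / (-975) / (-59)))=1477.07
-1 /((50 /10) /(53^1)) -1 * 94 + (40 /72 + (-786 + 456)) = -19532 /45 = -434.04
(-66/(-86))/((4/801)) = 26433/172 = 153.68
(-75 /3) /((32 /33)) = -825 /32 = -25.78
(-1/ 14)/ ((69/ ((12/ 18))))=-1/ 1449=-0.00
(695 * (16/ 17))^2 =123654400/ 289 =427869.90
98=98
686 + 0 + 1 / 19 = 13035 / 19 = 686.05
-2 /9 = -0.22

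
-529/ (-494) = 529/ 494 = 1.07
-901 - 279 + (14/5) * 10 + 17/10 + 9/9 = -11493/10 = -1149.30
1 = 1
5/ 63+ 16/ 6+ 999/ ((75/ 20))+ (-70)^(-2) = 11869349/ 44100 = 269.15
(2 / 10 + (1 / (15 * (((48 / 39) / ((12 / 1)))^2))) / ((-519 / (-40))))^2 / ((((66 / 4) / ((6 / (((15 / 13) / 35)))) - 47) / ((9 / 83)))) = -0.00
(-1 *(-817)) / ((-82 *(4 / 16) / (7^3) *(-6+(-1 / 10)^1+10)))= -5604620 / 1599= -3505.08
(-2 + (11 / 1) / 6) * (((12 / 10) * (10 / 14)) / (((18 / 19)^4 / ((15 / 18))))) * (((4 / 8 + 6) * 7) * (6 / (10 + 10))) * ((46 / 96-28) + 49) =-1746692363 / 40310784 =-43.33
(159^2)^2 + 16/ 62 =19812997799/ 31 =639128961.26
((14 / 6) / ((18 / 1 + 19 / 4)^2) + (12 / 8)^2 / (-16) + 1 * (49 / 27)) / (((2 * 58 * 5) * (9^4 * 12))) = 686327 / 18669717900288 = 0.00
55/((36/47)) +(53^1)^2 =103709/36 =2880.81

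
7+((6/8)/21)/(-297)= 58211/8316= 7.00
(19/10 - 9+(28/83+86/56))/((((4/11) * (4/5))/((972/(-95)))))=162350001/883120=183.84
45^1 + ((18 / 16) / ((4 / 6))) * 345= 10035 / 16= 627.19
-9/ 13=-0.69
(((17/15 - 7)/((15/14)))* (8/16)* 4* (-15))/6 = 1232/45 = 27.38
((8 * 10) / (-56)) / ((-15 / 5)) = 10 / 21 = 0.48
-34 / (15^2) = -0.15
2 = 2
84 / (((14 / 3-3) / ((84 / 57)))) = 7056 / 95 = 74.27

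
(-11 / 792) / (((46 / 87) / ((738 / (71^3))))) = -3567 / 65855624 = -0.00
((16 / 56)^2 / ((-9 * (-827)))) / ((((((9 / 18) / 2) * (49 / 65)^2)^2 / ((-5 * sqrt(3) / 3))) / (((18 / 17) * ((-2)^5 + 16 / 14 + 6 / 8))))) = 802564100000 * sqrt(3) / 27799236679837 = 0.05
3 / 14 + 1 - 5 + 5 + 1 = 31 / 14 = 2.21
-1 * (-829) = 829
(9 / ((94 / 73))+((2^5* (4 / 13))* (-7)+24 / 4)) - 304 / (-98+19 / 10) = -61970431 / 1174342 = -52.77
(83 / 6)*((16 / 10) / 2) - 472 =-6914 / 15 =-460.93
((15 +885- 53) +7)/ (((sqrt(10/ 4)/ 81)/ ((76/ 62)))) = 2628612 * sqrt(10)/ 155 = 53628.39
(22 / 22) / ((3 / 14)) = 14 / 3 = 4.67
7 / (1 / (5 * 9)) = 315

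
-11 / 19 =-0.58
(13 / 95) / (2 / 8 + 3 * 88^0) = 4 / 95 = 0.04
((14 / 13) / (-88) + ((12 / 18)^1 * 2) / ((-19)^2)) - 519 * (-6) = 1929042971 / 619476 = 3113.99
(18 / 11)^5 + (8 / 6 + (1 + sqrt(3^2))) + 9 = 12593897 / 483153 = 26.07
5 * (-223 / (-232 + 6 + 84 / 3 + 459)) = -1115 / 261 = -4.27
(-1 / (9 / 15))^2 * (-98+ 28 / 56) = -1625 / 6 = -270.83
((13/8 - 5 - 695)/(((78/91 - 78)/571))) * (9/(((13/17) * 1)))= 379631063/6240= 60838.31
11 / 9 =1.22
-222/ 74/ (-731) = 0.00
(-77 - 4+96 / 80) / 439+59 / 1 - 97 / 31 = 55.69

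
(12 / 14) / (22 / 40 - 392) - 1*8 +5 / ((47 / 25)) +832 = 2129255319 / 2575741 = 826.66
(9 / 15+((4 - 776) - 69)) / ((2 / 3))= -6303 / 5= -1260.60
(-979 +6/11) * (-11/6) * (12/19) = 21526/19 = 1132.95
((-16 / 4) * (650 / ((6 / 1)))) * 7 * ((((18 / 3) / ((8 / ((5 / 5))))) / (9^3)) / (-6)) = 2275 / 4374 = 0.52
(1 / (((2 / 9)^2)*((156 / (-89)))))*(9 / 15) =-7209 / 1040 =-6.93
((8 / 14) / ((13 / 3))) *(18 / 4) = 54 / 91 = 0.59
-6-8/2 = -10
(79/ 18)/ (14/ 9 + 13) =79/ 262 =0.30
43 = 43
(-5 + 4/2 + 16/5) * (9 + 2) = 2.20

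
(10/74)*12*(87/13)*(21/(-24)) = -9135/962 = -9.50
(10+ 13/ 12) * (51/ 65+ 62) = 542773/ 780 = 695.86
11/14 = 0.79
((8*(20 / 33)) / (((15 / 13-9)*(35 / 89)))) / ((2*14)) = -4628 / 82467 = -0.06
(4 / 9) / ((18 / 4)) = 8 / 81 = 0.10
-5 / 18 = -0.28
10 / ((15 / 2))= 4 / 3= 1.33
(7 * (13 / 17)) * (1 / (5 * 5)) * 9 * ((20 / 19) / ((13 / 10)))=504 / 323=1.56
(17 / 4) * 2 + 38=93 / 2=46.50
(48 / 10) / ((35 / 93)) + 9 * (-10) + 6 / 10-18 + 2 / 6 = -94.31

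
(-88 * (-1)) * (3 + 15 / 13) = 4752 / 13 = 365.54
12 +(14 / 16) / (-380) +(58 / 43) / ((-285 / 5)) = 4695737 / 392160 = 11.97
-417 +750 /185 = -15279 /37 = -412.95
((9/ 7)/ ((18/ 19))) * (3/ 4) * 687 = 39159/ 56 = 699.27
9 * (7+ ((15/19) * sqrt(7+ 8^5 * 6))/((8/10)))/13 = 63/13+ 675 * sqrt(196615)/988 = 307.79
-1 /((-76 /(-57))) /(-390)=1 /520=0.00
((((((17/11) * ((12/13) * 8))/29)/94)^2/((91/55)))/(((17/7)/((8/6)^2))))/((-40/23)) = -200192/44896703423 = -0.00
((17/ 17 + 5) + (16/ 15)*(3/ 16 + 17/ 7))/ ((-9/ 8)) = -7384/ 945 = -7.81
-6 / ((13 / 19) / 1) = -114 / 13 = -8.77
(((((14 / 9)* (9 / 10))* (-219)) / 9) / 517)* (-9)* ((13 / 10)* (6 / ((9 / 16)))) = 106288 / 12925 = 8.22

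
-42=-42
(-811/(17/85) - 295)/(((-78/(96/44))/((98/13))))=1705200/1859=917.27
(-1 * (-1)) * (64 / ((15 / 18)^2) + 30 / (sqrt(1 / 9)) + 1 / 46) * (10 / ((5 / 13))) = 2723617 / 575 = 4736.73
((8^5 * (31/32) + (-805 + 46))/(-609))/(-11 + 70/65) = 402805/78561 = 5.13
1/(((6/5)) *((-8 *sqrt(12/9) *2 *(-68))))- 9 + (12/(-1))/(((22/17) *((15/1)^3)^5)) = -14450498382568359409/1605610931396484375 + 5 *sqrt(3)/13056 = -9.00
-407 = -407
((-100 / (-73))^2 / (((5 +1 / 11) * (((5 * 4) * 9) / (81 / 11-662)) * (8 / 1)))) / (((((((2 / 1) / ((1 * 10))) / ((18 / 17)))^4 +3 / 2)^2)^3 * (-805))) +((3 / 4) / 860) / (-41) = -2389134054103533318280515997491278350961528860007942229 / 773553208993428192677671823266059966206538010138506723992720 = -0.00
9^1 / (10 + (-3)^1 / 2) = 18 / 17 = 1.06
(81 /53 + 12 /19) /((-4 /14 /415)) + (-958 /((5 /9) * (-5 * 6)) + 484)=-130695857 /50350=-2595.75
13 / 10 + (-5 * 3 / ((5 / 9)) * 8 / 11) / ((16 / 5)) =-266 / 55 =-4.84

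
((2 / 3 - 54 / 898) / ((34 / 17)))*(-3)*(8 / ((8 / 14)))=-5719 / 449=-12.74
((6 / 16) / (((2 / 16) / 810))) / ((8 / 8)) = 2430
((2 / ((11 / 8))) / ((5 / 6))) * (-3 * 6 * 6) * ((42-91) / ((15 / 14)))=2370816 / 275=8621.15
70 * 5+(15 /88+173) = 46039 /88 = 523.17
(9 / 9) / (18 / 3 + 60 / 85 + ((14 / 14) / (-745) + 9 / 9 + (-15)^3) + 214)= -12665 / 39936487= -0.00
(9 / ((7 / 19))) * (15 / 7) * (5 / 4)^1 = 12825 / 196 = 65.43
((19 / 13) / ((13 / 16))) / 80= 19 / 845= 0.02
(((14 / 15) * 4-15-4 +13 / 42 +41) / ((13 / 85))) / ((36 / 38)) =588829 / 3276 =179.74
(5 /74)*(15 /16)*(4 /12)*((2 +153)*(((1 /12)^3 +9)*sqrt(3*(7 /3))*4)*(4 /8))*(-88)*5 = -3314733125*sqrt(7) /127872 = -68583.89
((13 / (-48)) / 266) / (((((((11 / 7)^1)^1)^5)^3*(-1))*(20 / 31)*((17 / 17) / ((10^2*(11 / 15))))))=273323898358147 / 2077991089367494752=0.00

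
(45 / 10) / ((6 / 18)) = 27 / 2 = 13.50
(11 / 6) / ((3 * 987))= 11 / 17766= 0.00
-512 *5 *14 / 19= -35840 / 19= -1886.32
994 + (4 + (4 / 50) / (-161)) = 4016948 / 4025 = 998.00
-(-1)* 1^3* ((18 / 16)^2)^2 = 6561 / 4096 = 1.60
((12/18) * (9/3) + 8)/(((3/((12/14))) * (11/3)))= 60/77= 0.78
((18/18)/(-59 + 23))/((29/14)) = -7/522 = -0.01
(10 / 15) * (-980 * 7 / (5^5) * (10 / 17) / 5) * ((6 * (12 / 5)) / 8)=-16464 / 53125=-0.31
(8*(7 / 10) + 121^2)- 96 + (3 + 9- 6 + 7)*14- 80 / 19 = 1399197 / 95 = 14728.39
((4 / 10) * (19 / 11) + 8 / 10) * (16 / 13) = 1312 / 715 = 1.83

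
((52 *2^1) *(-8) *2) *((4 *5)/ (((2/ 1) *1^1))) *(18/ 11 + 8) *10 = -17638400/ 11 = -1603490.91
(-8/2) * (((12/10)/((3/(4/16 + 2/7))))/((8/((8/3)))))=-2/7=-0.29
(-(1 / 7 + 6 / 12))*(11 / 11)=-9 / 14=-0.64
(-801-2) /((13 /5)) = -4015 /13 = -308.85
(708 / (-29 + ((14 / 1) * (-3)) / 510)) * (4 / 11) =-10030 / 1133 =-8.85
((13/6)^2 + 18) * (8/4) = 817/18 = 45.39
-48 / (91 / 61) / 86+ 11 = 41579 / 3913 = 10.63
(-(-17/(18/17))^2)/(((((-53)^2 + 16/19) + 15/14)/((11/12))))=-11108293/132139512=-0.08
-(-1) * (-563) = -563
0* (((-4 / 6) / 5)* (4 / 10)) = 0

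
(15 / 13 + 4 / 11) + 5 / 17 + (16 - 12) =14128 / 2431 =5.81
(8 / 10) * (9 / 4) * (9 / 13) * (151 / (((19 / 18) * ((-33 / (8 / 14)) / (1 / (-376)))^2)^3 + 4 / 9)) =110079 / 72117083426586346657002213980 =0.00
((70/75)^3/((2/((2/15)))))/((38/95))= 0.14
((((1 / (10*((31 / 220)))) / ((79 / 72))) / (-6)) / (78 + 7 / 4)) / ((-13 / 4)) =384 / 923273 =0.00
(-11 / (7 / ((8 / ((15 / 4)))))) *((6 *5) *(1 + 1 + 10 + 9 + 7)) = -2816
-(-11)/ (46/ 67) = 737/ 46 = 16.02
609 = 609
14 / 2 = 7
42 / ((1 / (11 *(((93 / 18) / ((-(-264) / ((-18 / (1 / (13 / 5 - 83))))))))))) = 130851 / 10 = 13085.10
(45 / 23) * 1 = 45 / 23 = 1.96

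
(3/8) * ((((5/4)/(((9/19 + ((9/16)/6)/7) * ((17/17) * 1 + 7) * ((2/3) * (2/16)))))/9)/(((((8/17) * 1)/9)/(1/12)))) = 11305/44224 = 0.26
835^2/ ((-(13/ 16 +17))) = -2231120/ 57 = -39142.46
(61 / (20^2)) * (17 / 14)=1037 / 5600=0.19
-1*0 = 0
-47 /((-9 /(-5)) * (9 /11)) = -2585 /81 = -31.91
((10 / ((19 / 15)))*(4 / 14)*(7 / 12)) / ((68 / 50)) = 625 / 646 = 0.97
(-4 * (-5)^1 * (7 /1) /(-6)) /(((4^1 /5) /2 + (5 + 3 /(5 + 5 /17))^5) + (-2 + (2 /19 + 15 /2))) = -0.00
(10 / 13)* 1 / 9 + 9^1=1063 / 117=9.09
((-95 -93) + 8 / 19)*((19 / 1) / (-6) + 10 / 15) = 8910 / 19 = 468.95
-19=-19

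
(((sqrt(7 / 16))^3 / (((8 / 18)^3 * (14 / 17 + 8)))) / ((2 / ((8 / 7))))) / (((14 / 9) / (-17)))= -632043 * sqrt(7) / 716800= -2.33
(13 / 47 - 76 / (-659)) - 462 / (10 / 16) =-114415513 / 154865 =-738.81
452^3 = 92345408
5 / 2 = 2.50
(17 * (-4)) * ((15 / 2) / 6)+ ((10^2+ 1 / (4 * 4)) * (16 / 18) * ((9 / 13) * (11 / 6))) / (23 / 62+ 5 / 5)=-2.66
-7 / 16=-0.44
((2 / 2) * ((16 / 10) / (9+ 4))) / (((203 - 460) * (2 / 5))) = -4 / 3341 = -0.00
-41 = -41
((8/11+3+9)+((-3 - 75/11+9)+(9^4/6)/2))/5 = 24581/220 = 111.73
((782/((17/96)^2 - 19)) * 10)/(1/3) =-43241472/34963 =-1236.78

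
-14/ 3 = -4.67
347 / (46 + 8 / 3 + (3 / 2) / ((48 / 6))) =16656 / 2345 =7.10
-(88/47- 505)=23647/47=503.13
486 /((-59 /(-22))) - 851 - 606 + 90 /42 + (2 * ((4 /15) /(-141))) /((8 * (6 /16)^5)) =-270354770524 /212259285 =-1273.70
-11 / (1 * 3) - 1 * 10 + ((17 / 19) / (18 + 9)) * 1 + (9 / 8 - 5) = -71855 / 4104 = -17.51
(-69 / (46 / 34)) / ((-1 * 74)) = 51 / 74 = 0.69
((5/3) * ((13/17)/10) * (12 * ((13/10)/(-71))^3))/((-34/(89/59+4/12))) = 0.00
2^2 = 4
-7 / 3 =-2.33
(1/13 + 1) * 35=490/13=37.69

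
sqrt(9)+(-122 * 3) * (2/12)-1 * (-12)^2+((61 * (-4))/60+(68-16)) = -2311/15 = -154.07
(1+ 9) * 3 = 30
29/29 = 1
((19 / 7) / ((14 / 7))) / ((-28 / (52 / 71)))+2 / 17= 9717 / 118286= 0.08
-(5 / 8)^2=-25 / 64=-0.39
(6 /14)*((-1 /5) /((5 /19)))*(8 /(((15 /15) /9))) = -4104 /175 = -23.45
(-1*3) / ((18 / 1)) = -1 / 6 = -0.17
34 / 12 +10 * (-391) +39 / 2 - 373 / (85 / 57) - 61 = -1070693 / 255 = -4198.80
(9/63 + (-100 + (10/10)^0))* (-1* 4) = 2768/7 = 395.43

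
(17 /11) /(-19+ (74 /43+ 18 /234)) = -9503 /105776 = -0.09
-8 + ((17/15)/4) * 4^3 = 152/15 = 10.13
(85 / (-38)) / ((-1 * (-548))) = -85 / 20824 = -0.00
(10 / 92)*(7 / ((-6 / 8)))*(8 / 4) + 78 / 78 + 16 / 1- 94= -5453 / 69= -79.03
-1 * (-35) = 35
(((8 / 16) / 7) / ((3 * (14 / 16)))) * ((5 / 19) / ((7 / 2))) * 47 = 1880 / 19551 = 0.10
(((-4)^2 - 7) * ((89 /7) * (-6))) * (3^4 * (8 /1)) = -3114288 /7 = -444898.29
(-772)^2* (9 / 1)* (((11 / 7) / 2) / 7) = 29501208 / 49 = 602065.47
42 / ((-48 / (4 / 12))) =-7 / 24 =-0.29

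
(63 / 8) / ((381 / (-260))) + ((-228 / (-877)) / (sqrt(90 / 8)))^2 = -5.37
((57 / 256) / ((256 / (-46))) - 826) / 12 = -27067679 / 393216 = -68.84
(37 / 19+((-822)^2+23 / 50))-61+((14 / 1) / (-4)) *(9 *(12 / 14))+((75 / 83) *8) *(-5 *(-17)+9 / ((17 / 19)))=676285.58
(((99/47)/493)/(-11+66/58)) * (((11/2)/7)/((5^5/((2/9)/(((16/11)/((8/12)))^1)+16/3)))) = -6457/10906350000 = -0.00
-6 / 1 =-6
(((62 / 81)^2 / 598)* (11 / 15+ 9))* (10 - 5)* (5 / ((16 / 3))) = 350765 / 7846956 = 0.04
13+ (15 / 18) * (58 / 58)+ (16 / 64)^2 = 667 / 48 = 13.90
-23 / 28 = -0.82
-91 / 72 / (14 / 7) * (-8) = 91 / 18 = 5.06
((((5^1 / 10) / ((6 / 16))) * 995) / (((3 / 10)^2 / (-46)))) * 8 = -146464000 / 27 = -5424592.59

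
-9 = -9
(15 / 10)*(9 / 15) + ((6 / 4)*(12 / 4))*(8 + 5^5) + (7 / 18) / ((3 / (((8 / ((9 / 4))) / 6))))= 51392593 / 3645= 14099.48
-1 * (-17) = 17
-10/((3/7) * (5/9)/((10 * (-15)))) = 6300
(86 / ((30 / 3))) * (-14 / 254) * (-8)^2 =-19264 / 635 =-30.34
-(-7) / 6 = 7 / 6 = 1.17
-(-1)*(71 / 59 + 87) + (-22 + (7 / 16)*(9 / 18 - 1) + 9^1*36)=736291 / 1888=389.98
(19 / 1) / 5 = 19 / 5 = 3.80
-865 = -865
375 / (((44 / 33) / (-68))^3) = -49744125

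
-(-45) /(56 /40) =225 /7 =32.14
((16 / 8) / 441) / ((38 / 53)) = 53 / 8379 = 0.01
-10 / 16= -5 / 8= -0.62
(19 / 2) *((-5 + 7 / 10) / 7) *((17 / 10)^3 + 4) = -7281921 / 140000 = -52.01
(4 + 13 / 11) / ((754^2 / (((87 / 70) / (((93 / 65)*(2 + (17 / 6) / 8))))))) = 342 / 101688587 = 0.00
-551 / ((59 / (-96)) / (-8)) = -423168 / 59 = -7172.34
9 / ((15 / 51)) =153 / 5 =30.60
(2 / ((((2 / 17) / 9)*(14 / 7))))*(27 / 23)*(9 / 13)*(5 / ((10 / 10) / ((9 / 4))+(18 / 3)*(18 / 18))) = 1673055 / 34684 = 48.24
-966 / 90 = -161 / 15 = -10.73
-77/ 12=-6.42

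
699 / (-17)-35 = -1294 / 17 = -76.12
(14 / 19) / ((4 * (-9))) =-0.02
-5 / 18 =-0.28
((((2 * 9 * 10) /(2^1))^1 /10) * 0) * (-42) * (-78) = 0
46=46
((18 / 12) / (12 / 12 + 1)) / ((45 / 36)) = 3 / 5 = 0.60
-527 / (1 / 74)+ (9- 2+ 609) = -38382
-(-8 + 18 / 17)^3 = 1643032 / 4913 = 334.43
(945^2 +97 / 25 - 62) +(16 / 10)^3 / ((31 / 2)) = 3460247684 / 3875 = 892967.14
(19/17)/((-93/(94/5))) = -1786/7905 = -0.23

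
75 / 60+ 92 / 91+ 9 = 4099 / 364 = 11.26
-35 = -35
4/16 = 0.25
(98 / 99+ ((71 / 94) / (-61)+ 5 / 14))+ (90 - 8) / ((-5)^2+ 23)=48367301 / 15894648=3.04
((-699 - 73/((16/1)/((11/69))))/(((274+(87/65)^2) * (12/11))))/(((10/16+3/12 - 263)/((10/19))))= 16319041375/3494598133716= 0.00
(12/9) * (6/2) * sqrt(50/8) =10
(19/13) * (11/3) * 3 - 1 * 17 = -12/13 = -0.92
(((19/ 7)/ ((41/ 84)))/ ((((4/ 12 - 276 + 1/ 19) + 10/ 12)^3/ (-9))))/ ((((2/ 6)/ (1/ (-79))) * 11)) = -9120384864/ 1095158232472390625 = -0.00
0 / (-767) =0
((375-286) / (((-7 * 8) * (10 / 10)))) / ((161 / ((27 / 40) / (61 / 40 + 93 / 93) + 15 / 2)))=-139641 / 1821232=-0.08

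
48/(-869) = -48/869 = -0.06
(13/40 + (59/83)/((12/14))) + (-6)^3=-2139863/9960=-214.85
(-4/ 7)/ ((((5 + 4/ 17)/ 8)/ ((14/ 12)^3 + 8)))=-140828/ 16821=-8.37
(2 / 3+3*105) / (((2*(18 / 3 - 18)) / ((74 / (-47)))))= 35039 / 1692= 20.71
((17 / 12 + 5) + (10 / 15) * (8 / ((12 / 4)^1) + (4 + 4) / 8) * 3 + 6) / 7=79 / 28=2.82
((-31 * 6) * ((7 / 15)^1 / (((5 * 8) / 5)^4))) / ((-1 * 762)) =217 / 7802880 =0.00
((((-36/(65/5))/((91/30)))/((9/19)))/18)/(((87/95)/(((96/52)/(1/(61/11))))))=-17616800/14717703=-1.20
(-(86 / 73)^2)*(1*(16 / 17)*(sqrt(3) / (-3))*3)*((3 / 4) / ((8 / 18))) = 199692*sqrt(3) / 90593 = 3.82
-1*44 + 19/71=-3105/71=-43.73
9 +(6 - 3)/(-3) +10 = 18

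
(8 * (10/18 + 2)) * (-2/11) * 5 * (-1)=1840/99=18.59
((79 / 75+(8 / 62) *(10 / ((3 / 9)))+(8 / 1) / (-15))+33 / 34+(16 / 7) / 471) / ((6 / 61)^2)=1734774364549 / 3127534200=554.68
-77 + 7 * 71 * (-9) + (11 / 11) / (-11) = -50051 / 11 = -4550.09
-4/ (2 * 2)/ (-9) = 1/ 9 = 0.11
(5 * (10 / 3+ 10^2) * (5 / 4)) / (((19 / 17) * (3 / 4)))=131750 / 171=770.47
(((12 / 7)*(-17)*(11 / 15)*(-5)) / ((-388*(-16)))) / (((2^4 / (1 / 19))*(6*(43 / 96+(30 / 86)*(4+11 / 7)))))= 0.00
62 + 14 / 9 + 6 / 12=1153 / 18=64.06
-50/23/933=-50/21459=-0.00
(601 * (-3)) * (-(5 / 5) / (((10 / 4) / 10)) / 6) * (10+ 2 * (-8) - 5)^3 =-1599862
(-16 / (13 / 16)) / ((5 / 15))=-59.08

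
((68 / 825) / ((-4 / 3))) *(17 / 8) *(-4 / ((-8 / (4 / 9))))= -289 / 9900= -0.03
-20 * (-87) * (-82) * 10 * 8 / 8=-1426800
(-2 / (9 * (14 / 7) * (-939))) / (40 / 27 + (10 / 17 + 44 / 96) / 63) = 136 / 1721813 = 0.00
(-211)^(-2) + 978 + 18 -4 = 44164833 / 44521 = 992.00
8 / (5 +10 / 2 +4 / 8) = 16 / 21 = 0.76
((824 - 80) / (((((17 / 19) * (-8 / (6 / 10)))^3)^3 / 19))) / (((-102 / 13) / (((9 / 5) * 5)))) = 437698297731381520041 / 132120176259825664000000000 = 0.00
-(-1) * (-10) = -10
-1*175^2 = -30625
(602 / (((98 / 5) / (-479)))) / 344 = -2395 / 56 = -42.77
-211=-211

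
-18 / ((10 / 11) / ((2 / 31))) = -198 / 155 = -1.28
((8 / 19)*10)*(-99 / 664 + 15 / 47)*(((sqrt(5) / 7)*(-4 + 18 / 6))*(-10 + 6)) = 212280*sqrt(5) / 518833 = 0.91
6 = 6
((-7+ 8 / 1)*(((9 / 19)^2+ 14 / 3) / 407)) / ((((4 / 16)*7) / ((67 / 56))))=0.01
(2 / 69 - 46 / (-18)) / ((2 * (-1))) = -535 / 414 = -1.29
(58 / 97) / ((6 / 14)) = 406 / 291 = 1.40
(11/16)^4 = 14641/65536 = 0.22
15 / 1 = 15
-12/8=-3/2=-1.50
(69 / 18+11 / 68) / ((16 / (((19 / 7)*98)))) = 108395 / 1632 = 66.42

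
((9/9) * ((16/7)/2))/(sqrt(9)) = 8/21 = 0.38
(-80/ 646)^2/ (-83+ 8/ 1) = -64/ 312987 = -0.00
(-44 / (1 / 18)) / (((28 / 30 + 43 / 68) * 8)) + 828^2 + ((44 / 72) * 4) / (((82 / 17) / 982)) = 404265853990 / 589293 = 686018.42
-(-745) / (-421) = -745 / 421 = -1.77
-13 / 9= -1.44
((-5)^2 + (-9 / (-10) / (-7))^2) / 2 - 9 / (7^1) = 109981 / 9800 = 11.22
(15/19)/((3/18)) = 90/19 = 4.74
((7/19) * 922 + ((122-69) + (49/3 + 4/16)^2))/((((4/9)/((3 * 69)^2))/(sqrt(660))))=1653753589.68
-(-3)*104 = 312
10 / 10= 1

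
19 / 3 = 6.33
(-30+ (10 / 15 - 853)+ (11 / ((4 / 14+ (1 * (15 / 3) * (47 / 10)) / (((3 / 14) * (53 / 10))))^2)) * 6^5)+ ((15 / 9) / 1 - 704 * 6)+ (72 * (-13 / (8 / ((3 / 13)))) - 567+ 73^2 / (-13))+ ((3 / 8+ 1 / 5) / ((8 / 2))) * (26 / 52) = -5914.14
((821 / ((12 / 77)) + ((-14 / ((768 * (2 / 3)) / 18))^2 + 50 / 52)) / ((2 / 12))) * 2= 3366948007 / 53248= 63231.45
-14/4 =-7/2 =-3.50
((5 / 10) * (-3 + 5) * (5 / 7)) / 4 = 5 / 28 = 0.18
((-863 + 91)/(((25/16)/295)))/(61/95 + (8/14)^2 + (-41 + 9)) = 678483008/144451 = 4696.98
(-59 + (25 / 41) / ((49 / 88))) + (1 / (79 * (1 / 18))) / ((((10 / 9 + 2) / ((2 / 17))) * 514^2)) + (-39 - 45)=-101153208881589 / 712823793052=-141.90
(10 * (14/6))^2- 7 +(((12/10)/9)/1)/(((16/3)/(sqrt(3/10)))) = sqrt(30)/400 +4837/9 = 537.46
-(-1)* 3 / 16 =3 / 16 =0.19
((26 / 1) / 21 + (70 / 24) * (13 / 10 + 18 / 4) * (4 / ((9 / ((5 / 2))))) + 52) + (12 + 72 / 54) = 32269 / 378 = 85.37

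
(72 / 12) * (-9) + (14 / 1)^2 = 142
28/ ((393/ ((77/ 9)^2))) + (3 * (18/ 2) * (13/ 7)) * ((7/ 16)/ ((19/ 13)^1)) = 195721627/ 9677232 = 20.22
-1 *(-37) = 37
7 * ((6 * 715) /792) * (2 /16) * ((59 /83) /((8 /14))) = 187915 /31872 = 5.90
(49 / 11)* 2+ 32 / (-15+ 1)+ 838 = 65036 / 77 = 844.62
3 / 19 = 0.16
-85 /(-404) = 85 /404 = 0.21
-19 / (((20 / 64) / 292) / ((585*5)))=-51929280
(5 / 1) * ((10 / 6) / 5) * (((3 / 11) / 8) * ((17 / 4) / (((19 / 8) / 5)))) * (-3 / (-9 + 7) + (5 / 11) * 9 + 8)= 127075 / 18392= 6.91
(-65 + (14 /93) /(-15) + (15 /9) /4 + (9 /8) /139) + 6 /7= -692003401 /10858680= -63.73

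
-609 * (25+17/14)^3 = -4300485081/392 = -10970625.21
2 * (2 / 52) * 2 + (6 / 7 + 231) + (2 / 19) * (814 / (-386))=77347297 / 333697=231.79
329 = 329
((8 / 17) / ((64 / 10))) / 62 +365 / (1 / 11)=16927245 / 4216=4015.00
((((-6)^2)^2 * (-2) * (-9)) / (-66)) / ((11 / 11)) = -3888 / 11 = -353.45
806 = 806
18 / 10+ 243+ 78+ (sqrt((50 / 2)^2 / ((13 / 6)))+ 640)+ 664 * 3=25 * sqrt(78) / 13+ 14774 / 5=2971.78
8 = 8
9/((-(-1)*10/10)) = 9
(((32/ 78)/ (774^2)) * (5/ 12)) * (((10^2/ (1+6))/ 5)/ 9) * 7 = 100/ 157706757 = 0.00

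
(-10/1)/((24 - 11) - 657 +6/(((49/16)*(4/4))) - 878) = 245/37241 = 0.01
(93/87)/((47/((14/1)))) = 434/1363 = 0.32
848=848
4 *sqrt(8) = 8 *sqrt(2) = 11.31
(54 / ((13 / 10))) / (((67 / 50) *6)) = 4500 / 871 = 5.17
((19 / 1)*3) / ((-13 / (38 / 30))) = -361 / 65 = -5.55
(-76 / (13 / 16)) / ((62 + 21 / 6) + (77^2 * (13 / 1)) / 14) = -1216 / 72423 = -0.02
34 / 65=0.52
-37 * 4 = -148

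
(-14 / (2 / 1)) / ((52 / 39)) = -21 / 4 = -5.25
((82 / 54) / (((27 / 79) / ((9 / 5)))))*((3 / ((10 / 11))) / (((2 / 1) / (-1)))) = -35629 / 2700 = -13.20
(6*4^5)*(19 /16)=7296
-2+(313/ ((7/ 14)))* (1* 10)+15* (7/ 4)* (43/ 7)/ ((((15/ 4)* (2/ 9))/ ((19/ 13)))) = 170061/ 26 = 6540.81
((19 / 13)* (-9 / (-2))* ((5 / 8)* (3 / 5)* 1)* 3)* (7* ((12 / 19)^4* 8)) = 5878656 / 89167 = 65.93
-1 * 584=-584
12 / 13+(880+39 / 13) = 11491 / 13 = 883.92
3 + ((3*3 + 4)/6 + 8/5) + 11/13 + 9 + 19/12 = 4731/260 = 18.20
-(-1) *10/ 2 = 5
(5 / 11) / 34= 5 / 374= 0.01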